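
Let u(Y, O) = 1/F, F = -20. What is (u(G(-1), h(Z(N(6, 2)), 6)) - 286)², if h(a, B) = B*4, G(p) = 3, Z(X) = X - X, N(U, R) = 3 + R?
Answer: 32729841/400 ≈ 81825.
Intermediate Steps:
Z(X) = 0
h(a, B) = 4*B
u(Y, O) = -1/20 (u(Y, O) = 1/(-20) = -1/20)
(u(G(-1), h(Z(N(6, 2)), 6)) - 286)² = (-1/20 - 286)² = (-5721/20)² = 32729841/400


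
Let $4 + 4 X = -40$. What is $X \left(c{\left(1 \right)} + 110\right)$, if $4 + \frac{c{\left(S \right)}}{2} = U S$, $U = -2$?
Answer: $-1078$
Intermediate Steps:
$X = -11$ ($X = -1 + \frac{1}{4} \left(-40\right) = -1 - 10 = -11$)
$c{\left(S \right)} = -8 - 4 S$ ($c{\left(S \right)} = -8 + 2 \left(- 2 S\right) = -8 - 4 S$)
$X \left(c{\left(1 \right)} + 110\right) = - 11 \left(\left(-8 - 4\right) + 110\right) = - 11 \left(-12 + 110\right) = \left(-11\right) 98 = -1078$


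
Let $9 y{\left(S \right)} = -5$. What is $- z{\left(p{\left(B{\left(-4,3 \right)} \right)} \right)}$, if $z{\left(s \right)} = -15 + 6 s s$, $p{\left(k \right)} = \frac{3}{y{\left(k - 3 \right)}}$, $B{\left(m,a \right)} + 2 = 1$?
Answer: $- \frac{3999}{25} \approx -159.96$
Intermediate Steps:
$y{\left(S \right)} = - \frac{5}{9}$ ($y{\left(S \right)} = \frac{1}{9} \left(-5\right) = - \frac{5}{9}$)
$B{\left(m,a \right)} = -1$ ($B{\left(m,a \right)} = -2 + 1 = -1$)
$p{\left(k \right)} = - \frac{27}{5}$ ($p{\left(k \right)} = \frac{3}{- \frac{5}{9}} = 3 \left(- \frac{9}{5}\right) = - \frac{27}{5}$)
$z{\left(s \right)} = -15 + 6 s^{2}$
$- z{\left(p{\left(B{\left(-4,3 \right)} \right)} \right)} = - (-15 + 6 \left(- \frac{27}{5}\right)^{2}) = - (-15 + 6 \cdot \frac{729}{25}) = - (-15 + \frac{4374}{25}) = \left(-1\right) \frac{3999}{25} = - \frac{3999}{25}$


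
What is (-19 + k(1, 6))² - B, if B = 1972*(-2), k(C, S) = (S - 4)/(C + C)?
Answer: 4268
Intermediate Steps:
k(C, S) = (-4 + S)/(2*C) (k(C, S) = (-4 + S)/((2*C)) = (-4 + S)*(1/(2*C)) = (-4 + S)/(2*C))
B = -3944
(-19 + k(1, 6))² - B = (-19 + (½)*(-4 + 6)/1)² - 1*(-3944) = (-19 + (½)*1*2)² + 3944 = (-19 + 1)² + 3944 = (-18)² + 3944 = 324 + 3944 = 4268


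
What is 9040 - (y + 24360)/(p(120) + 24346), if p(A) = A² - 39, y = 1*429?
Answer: 349886491/38707 ≈ 9039.4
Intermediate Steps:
y = 429
p(A) = -39 + A²
9040 - (y + 24360)/(p(120) + 24346) = 9040 - (429 + 24360)/((-39 + 120²) + 24346) = 9040 - 24789/((-39 + 14400) + 24346) = 9040 - 24789/(14361 + 24346) = 9040 - 24789/38707 = 349886491/38707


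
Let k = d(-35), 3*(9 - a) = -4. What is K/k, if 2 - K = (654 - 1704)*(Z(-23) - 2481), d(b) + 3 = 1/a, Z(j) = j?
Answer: 40752569/45 ≈ 9.0561e+5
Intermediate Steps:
a = 31/3 (a = 9 - ⅓*(-4) = 9 + 4/3 = 31/3 ≈ 10.333)
d(b) = -90/31 (d(b) = -3 + 1/(31/3) = -3 + 3/31 = -90/31)
K = -2629198 (K = 2 - (654 - 1704)*(-23 - 2481) = 2 - (-1050)*(-2504) = 2 - 1*2629200 = 2 - 2629200 = -2629198)
k = -90/31 ≈ -2.9032
K/k = -2629198/(-90/31) = -2629198*(-31/90) = 40752569/45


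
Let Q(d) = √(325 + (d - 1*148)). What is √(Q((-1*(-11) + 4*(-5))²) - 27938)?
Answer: √(-27938 + √258) ≈ 167.1*I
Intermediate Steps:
Q(d) = √(177 + d) (Q(d) = √(325 + (d - 148)) = √(325 + (-148 + d)) = √(177 + d))
√(Q((-1*(-11) + 4*(-5))²) - 27938) = √(√(177 + (-1*(-11) + 4*(-5))²) - 27938) = √(√(177 + (11 - 20)²) - 27938) = √(√(177 + (-9)²) - 27938) = √(√(177 + 81) - 27938) = √(√258 - 27938) = √(-27938 + √258)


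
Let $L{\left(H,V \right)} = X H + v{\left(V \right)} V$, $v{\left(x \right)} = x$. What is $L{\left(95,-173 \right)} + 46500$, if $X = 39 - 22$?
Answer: $78044$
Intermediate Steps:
$X = 17$
$L{\left(H,V \right)} = V^{2} + 17 H$ ($L{\left(H,V \right)} = 17 H + V V = 17 H + V^{2} = V^{2} + 17 H$)
$L{\left(95,-173 \right)} + 46500 = \left(\left(-173\right)^{2} + 17 \cdot 95\right) + 46500 = \left(29929 + 1615\right) + 46500 = 31544 + 46500 = 78044$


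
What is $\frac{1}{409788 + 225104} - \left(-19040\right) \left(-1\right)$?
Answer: $- \frac{12088343679}{634892} \approx -19040.0$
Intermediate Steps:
$\frac{1}{409788 + 225104} - \left(-19040\right) \left(-1\right) = \frac{1}{634892} - 19040 = - \frac{12088343679}{634892}$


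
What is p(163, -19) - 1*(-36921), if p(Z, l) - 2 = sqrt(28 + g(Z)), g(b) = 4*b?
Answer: 36923 + 2*sqrt(170) ≈ 36949.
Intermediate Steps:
p(Z, l) = 2 + sqrt(28 + 4*Z)
p(163, -19) - 1*(-36921) = (2 + 2*sqrt(7 + 163)) - 1*(-36921) = (2 + 2*sqrt(170)) + 36921 = 36923 + 2*sqrt(170)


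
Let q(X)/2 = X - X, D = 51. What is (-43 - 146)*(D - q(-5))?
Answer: -9639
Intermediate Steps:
q(X) = 0 (q(X) = 2*(X - X) = 2*0 = 0)
(-43 - 146)*(D - q(-5)) = (-43 - 146)*(51 - 1*0) = -189*(51 + 0) = -189*51 = -9639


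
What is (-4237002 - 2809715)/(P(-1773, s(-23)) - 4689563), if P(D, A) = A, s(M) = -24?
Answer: 7046717/4689587 ≈ 1.5026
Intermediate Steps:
(-4237002 - 2809715)/(P(-1773, s(-23)) - 4689563) = (-4237002 - 2809715)/(-24 - 4689563) = -7046717/(-4689587) = -7046717*(-1/4689587) = 7046717/4689587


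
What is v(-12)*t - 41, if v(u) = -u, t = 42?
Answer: 463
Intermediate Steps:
v(-12)*t - 41 = -1*(-12)*42 - 41 = 12*42 - 41 = 504 - 41 = 463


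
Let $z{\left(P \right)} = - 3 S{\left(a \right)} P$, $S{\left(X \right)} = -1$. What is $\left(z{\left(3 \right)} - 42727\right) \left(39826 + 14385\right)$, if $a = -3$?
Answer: $-2315785498$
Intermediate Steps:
$z{\left(P \right)} = 3 P$ ($z{\left(P \right)} = \left(-3\right) \left(-1\right) P = 3 P$)
$\left(z{\left(3 \right)} - 42727\right) \left(39826 + 14385\right) = \left(3 \cdot 3 - 42727\right) \left(39826 + 14385\right) = \left(9 - 42727\right) 54211 = \left(-42718\right) 54211 = -2315785498$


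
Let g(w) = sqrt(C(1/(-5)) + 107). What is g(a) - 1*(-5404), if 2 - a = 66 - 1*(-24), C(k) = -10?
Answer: 5404 + sqrt(97) ≈ 5413.9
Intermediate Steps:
a = -88 (a = 2 - (66 - 1*(-24)) = 2 - (66 + 24) = 2 - 1*90 = 2 - 90 = -88)
g(w) = sqrt(97) (g(w) = sqrt(-10 + 107) = sqrt(97))
g(a) - 1*(-5404) = sqrt(97) - 1*(-5404) = sqrt(97) + 5404 = 5404 + sqrt(97)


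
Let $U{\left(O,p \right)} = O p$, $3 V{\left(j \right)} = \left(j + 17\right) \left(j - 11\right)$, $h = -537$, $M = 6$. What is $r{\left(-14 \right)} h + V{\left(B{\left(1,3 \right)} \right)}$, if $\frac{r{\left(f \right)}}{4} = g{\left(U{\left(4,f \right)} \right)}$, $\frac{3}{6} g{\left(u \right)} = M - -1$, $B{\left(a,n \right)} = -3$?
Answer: $- \frac{90412}{3} \approx -30137.0$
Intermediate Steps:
$V{\left(j \right)} = \frac{\left(-11 + j\right) \left(17 + j\right)}{3}$ ($V{\left(j \right)} = \frac{\left(j + 17\right) \left(j - 11\right)}{3} = \frac{\left(17 + j\right) \left(-11 + j\right)}{3} = \frac{\left(-11 + j\right) \left(17 + j\right)}{3}$)
$g{\left(u \right)} = 14$ ($g{\left(u \right)} = 2 \left(6 - -1\right) = 2 \left(6 + 1\right) = 2 \cdot 7 = 14$)
$r{\left(f \right)} = 56$ ($r{\left(f \right)} = 4 \cdot 14 = 56$)
$r{\left(-14 \right)} h + V{\left(B{\left(1,3 \right)} \right)} = 56 \left(-537\right) + \left(- \frac{187}{3} + 2 \left(-3\right) + \frac{\left(-3\right)^{2}}{3}\right) = -30072 - \frac{196}{3} = - \frac{90412}{3}$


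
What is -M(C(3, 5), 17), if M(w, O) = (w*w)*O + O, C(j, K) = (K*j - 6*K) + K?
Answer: -1717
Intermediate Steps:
C(j, K) = -5*K + K*j (C(j, K) = (-6*K + K*j) + K = -5*K + K*j)
M(w, O) = O + O*w**2 (M(w, O) = w**2*O + O = O*w**2 + O = O + O*w**2)
-M(C(3, 5), 17) = -17*(1 + (5*(-5 + 3))**2) = -17*(1 + (5*(-2))**2) = -17*(1 + (-10)**2) = -17*(1 + 100) = -17*101 = -1*1717 = -1717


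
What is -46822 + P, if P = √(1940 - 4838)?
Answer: -46822 + 3*I*√322 ≈ -46822.0 + 53.833*I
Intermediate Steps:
P = 3*I*√322 (P = √(-2898) = 3*I*√322 ≈ 53.833*I)
-46822 + P = -46822 + 3*I*√322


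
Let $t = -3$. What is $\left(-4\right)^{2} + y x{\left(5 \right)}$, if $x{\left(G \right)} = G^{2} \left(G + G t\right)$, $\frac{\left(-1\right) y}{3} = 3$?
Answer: $2266$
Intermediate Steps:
$y = -9$ ($y = \left(-3\right) 3 = -9$)
$x{\left(G \right)} = - 2 G^{3}$ ($x{\left(G \right)} = G^{2} \left(G + G \left(-3\right)\right) = G^{2} \left(G - 3 G\right) = G^{2} \left(- 2 G\right) = - 2 G^{3}$)
$\left(-4\right)^{2} + y x{\left(5 \right)} = \left(-4\right)^{2} - 9 \left(- 2 \cdot 5^{3}\right) = 16 - 9 \left(\left(-2\right) 125\right) = 16 - -2250 = 16 + 2250 = 2266$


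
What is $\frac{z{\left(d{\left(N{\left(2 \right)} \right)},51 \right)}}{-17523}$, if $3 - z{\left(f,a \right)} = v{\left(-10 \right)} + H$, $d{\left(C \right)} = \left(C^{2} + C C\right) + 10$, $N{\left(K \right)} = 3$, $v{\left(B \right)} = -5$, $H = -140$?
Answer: $- \frac{148}{17523} \approx -0.008446$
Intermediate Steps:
$d{\left(C \right)} = 10 + 2 C^{2}$ ($d{\left(C \right)} = \left(C^{2} + C^{2}\right) + 10 = 2 C^{2} + 10 = 10 + 2 C^{2}$)
$z{\left(f,a \right)} = 148$ ($z{\left(f,a \right)} = 3 - \left(-5 - 140\right) = 3 - -145 = 3 + 145 = 148$)
$\frac{z{\left(d{\left(N{\left(2 \right)} \right)},51 \right)}}{-17523} = \frac{148}{-17523} = 148 \left(- \frac{1}{17523}\right) = - \frac{148}{17523}$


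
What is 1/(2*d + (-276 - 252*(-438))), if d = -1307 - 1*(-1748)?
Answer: 1/110982 ≈ 9.0105e-6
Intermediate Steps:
d = 441 (d = -1307 + 1748 = 441)
1/(2*d + (-276 - 252*(-438))) = 1/(2*441 + (-276 - 252*(-438))) = 1/(882 + (-276 + 110376)) = 1/(882 + 110100) = 1/110982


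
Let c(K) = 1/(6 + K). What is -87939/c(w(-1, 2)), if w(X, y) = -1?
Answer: -439695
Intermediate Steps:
-87939/c(w(-1, 2)) = -87939/(1/(6 - 1)) = -87939/(1/5) = -87939/⅕ = -87939*5 = -439695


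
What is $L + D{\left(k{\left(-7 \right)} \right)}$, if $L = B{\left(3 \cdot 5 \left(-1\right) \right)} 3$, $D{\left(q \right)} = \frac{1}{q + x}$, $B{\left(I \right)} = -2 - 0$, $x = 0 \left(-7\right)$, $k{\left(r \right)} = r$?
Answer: $- \frac{43}{7} \approx -6.1429$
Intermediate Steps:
$x = 0$
$B{\left(I \right)} = -2$ ($B{\left(I \right)} = -2 + 0 = -2$)
$D{\left(q \right)} = \frac{1}{q}$ ($D{\left(q \right)} = \frac{1}{q + 0} = \frac{1}{q}$)
$L = -6$ ($L = \left(-2\right) 3 = -6$)
$L + D{\left(k{\left(-7 \right)} \right)} = -6 + \frac{1}{-7} = -6 - \frac{1}{7} = - \frac{43}{7}$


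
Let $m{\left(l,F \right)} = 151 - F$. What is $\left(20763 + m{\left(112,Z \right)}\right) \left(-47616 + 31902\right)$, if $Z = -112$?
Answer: $-330402564$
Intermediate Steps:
$\left(20763 + m{\left(112,Z \right)}\right) \left(-47616 + 31902\right) = \left(20763 + \left(151 - -112\right)\right) \left(-47616 + 31902\right) = \left(20763 + \left(151 + 112\right)\right) \left(-15714\right) = \left(20763 + 263\right) \left(-15714\right) = 21026 \left(-15714\right) = -330402564$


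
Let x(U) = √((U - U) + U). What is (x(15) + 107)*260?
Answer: 27820 + 260*√15 ≈ 28827.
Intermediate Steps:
x(U) = √U (x(U) = √(0 + U) = √U)
(x(15) + 107)*260 = (√15 + 107)*260 = (107 + √15)*260 = 27820 + 260*√15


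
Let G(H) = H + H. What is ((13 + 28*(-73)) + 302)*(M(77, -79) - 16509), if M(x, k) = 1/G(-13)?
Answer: 57088255/2 ≈ 2.8544e+7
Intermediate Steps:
G(H) = 2*H
M(x, k) = -1/26 (M(x, k) = 1/(2*(-13)) = 1/(-26) = -1/26)
((13 + 28*(-73)) + 302)*(M(77, -79) - 16509) = ((13 + 28*(-73)) + 302)*(-1/26 - 16509) = ((13 - 2044) + 302)*(-429235/26) = (-2031 + 302)*(-429235/26) = -1729*(-429235/26) = 57088255/2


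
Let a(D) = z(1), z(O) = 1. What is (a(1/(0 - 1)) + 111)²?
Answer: 12544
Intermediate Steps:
a(D) = 1
(a(1/(0 - 1)) + 111)² = (1 + 111)² = 112² = 12544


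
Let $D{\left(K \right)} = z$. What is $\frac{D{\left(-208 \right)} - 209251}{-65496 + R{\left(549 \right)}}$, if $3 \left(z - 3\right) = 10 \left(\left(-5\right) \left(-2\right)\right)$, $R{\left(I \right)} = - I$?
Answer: $\frac{627644}{198135} \approx 3.1678$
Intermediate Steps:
$z = \frac{109}{3}$ ($z = 3 + \frac{10 \left(\left(-5\right) \left(-2\right)\right)}{3} = 3 + \frac{10 \cdot 10}{3} = 3 + \frac{1}{3} \cdot 100 = 3 + \frac{100}{3} = \frac{109}{3} \approx 36.333$)
$D{\left(K \right)} = \frac{109}{3}$
$\frac{D{\left(-208 \right)} - 209251}{-65496 + R{\left(549 \right)}} = \frac{\frac{109}{3} - 209251}{-65496 - 549} = - \frac{627644}{3 \left(-65496 - 549\right)} = - \frac{627644}{3 \left(-66045\right)} = \left(- \frac{627644}{3}\right) \left(- \frac{1}{66045}\right) = \frac{627644}{198135}$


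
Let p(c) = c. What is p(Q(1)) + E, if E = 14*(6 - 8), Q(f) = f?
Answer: -27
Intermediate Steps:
E = -28 (E = 14*(-2) = -28)
p(Q(1)) + E = 1 - 28 = -27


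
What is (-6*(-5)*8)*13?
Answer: 3120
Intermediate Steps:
(-6*(-5)*8)*13 = (30*8)*13 = 240*13 = 3120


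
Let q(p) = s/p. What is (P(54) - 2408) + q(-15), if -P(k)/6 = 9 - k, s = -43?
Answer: -32027/15 ≈ -2135.1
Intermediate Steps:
q(p) = -43/p
P(k) = -54 + 6*k (P(k) = -6*(9 - k) = -54 + 6*k)
(P(54) - 2408) + q(-15) = ((-54 + 6*54) - 2408) - 43/(-15) = ((-54 + 324) - 2408) - 43*(-1/15) = (270 - 2408) + 43/15 = -2138 + 43/15 = -32027/15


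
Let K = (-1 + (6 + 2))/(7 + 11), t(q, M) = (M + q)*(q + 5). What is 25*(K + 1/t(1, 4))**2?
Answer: 361/81 ≈ 4.4568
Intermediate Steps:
t(q, M) = (5 + q)*(M + q) (t(q, M) = (M + q)*(5 + q) = (5 + q)*(M + q))
K = 7/18 (K = (-1 + 8)/18 = 7*(1/18) = 7/18 ≈ 0.38889)
25*(K + 1/t(1, 4))**2 = 25*(7/18 + 1/(1**2 + 5*4 + 5*1 + 4*1))**2 = 25*(7/18 + 1/(1 + 20 + 5 + 4))**2 = 25*(7/18 + 1/30)**2 = 25*(19/45)**2 = 25*(361/2025) = 361/81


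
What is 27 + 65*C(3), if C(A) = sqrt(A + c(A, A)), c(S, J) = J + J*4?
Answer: 27 + 195*sqrt(2) ≈ 302.77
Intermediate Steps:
c(S, J) = 5*J (c(S, J) = J + 4*J = 5*J)
C(A) = sqrt(6)*sqrt(A) (C(A) = sqrt(A + 5*A) = sqrt(6*A) = sqrt(6)*sqrt(A))
27 + 65*C(3) = 27 + 65*(sqrt(6)*sqrt(3)) = 27 + 65*(3*sqrt(2)) = 27 + 195*sqrt(2)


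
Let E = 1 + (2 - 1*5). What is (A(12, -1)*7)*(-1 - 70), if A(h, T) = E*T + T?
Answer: -497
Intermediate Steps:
E = -2 (E = 1 + (2 - 5) = 1 - 3 = -2)
A(h, T) = -T (A(h, T) = -2*T + T = -T)
(A(12, -1)*7)*(-1 - 70) = (-1*(-1)*7)*(-1 - 70) = (1*7)*(-71) = 7*(-71) = -497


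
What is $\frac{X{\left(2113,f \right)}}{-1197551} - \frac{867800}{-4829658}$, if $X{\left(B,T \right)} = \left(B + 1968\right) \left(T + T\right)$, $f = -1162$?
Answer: $\frac{23422444833176}{2891880883779} \approx 8.0994$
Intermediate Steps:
$X{\left(B,T \right)} = 2 T \left(1968 + B\right)$ ($X{\left(B,T \right)} = \left(1968 + B\right) 2 T = 2 T \left(1968 + B\right)$)
$\frac{X{\left(2113,f \right)}}{-1197551} - \frac{867800}{-4829658} = \frac{2 \left(-1162\right) \left(1968 + 2113\right)}{-1197551} - \frac{867800}{-4829658} = 2 \left(-1162\right) 4081 \left(- \frac{1}{1197551}\right) - - \frac{433900}{2414829} = \left(-9484244\right) \left(- \frac{1}{1197551}\right) + \frac{433900}{2414829} = \frac{9484244}{1197551} + \frac{433900}{2414829} = \frac{23422444833176}{2891880883779}$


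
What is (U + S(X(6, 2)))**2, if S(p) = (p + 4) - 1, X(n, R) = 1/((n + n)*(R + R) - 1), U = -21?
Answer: 714025/2209 ≈ 323.23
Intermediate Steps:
X(n, R) = 1/(-1 + 4*R*n) (X(n, R) = 1/((2*n)*(2*R) - 1) = 1/(4*R*n - 1) = 1/(-1 + 4*R*n))
S(p) = 3 + p (S(p) = (4 + p) - 1 = 3 + p)
(U + S(X(6, 2)))**2 = (-21 + (3 + 1/(-1 + 4*2*6)))**2 = (-21 + (3 + 1/(-1 + 48)))**2 = (-21 + (3 + 1/47))**2 = (-21 + 142/47)**2 = (-845/47)**2 = 714025/2209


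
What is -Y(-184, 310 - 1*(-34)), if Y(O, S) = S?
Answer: -344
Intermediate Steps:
-Y(-184, 310 - 1*(-34)) = -(310 - 1*(-34)) = -(310 + 34) = -1*344 = -344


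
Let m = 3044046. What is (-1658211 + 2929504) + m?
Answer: 4315339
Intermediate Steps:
(-1658211 + 2929504) + m = (-1658211 + 2929504) + 3044046 = 1271293 + 3044046 = 4315339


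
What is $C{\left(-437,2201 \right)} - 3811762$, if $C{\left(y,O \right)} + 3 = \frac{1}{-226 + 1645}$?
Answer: $- \frac{5408894534}{1419} \approx -3.8118 \cdot 10^{6}$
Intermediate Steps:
$C{\left(y,O \right)} = - \frac{4256}{1419}$ ($C{\left(y,O \right)} = -3 + \frac{1}{-226 + 1645} = -3 + \frac{1}{1419} = - \frac{4256}{1419}$)
$C{\left(-437,2201 \right)} - 3811762 = - \frac{4256}{1419} - 3811762 = - \frac{5408894534}{1419}$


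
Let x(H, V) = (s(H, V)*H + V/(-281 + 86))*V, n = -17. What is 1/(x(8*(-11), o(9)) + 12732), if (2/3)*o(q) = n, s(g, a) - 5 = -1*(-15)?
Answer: 260/14978253 ≈ 1.7359e-5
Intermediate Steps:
s(g, a) = 20 (s(g, a) = 5 - 1*(-15) = 5 + 15 = 20)
o(q) = -51/2 (o(q) = (3/2)*(-17) = -51/2)
x(H, V) = V*(20*H - V/195) (x(H, V) = (20*H + V/(-281 + 86))*V = (20*H + V/(-195))*V = (20*H - V/195)*V = V*(20*H - V/195))
1/(x(8*(-11), o(9)) + 12732) = 1/((1/195)*(-51/2)*(-1*(-51/2) + 3900*(8*(-11))) + 12732) = 1/((1/195)*(-51/2)*(51/2 + 3900*(-88)) + 12732) = 1/((1/195)*(-51/2)*(51/2 - 343200) + 12732) = 1/((1/195)*(-51/2)*(-686349/2) + 12732) = 1/(11667933/260 + 12732) = 1/(14978253/260) = 260/14978253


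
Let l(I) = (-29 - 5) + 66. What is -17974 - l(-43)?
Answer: -18006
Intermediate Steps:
l(I) = 32 (l(I) = -34 + 66 = 32)
-17974 - l(-43) = -17974 - 1*32 = -17974 - 32 = -18006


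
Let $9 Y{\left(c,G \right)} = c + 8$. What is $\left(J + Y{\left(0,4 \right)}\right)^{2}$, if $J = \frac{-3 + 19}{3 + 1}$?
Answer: $\frac{1936}{81} \approx 23.901$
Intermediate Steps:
$Y{\left(c,G \right)} = \frac{8}{9} + \frac{c}{9}$ ($Y{\left(c,G \right)} = \frac{c + 8}{9} = \frac{8 + c}{9} = \frac{8}{9} + \frac{c}{9}$)
$J = 4$ ($J = \frac{16}{4} = 16 \cdot \frac{1}{4} = 4$)
$\left(J + Y{\left(0,4 \right)}\right)^{2} = \left(4 + \left(\frac{8}{9} + \frac{1}{9} \cdot 0\right)\right)^{2} = \left(4 + \left(\frac{8}{9} + 0\right)\right)^{2} = \left(4 + \frac{8}{9}\right)^{2} = \left(\frac{44}{9}\right)^{2} = \frac{1936}{81}$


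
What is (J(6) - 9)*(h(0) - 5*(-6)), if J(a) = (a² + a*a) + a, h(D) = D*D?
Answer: 2070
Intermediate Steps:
h(D) = D²
J(a) = a + 2*a² (J(a) = (a² + a²) + a = 2*a² + a = a + 2*a²)
(J(6) - 9)*(h(0) - 5*(-6)) = (6*(1 + 2*6) - 9)*(0² - 5*(-6)) = (6*(1 + 12) - 9)*(0 + 30) = (6*13 - 9)*30 = (78 - 9)*30 = 69*30 = 2070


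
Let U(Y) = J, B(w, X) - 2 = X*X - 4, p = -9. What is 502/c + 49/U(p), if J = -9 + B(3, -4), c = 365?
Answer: 4079/365 ≈ 11.175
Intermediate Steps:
B(w, X) = -2 + X**2 (B(w, X) = 2 + (X*X - 4) = 2 + (X**2 - 4) = 2 + (-4 + X**2) = -2 + X**2)
J = 5 (J = -9 + (-2 + (-4)**2) = -9 + (-2 + 16) = -9 + 14 = 5)
U(Y) = 5
502/c + 49/U(p) = 502/365 + 49/5 = 4079/365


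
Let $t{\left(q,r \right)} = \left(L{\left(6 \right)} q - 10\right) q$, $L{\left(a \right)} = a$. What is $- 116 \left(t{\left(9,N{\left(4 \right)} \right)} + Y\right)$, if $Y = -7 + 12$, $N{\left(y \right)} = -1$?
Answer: $-46516$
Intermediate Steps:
$Y = 5$
$t{\left(q,r \right)} = q \left(-10 + 6 q\right)$ ($t{\left(q,r \right)} = \left(6 q - 10\right) q = \left(-10 + 6 q\right) q = q \left(-10 + 6 q\right)$)
$- 116 \left(t{\left(9,N{\left(4 \right)} \right)} + Y\right) = - 116 \left(2 \cdot 9 \left(-5 + 3 \cdot 9\right) + 5\right) = - 116 \left(2 \cdot 9 \left(-5 + 27\right) + 5\right) = - 116 \left(2 \cdot 9 \cdot 22 + 5\right) = - 116 \left(396 + 5\right) = \left(-116\right) 401 = -46516$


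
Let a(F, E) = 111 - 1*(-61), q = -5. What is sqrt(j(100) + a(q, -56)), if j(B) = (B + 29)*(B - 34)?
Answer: sqrt(8686) ≈ 93.199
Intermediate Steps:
a(F, E) = 172 (a(F, E) = 111 + 61 = 172)
j(B) = (-34 + B)*(29 + B) (j(B) = (29 + B)*(-34 + B) = (-34 + B)*(29 + B))
sqrt(j(100) + a(q, -56)) = sqrt((-986 + 100**2 - 5*100) + 172) = sqrt((-986 + 10000 - 500) + 172) = sqrt(8514 + 172) = sqrt(8686)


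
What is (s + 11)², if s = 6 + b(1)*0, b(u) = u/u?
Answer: 289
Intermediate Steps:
b(u) = 1
s = 6 (s = 6 + 1*0 = 6 + 0 = 6)
(s + 11)² = (6 + 11)² = 17² = 289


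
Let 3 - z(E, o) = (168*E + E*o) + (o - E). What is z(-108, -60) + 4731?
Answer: 16350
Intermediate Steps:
z(E, o) = 3 - o - 167*E - E*o (z(E, o) = 3 - ((168*E + E*o) + (o - E)) = 3 - (o + 167*E + E*o) = 3 + (-o - 167*E - E*o) = 3 - o - 167*E - E*o)
z(-108, -60) + 4731 = (3 - 1*(-60) - 167*(-108) - 1*(-108)*(-60)) + 4731 = (3 + 60 + 18036 - 6480) + 4731 = 11619 + 4731 = 16350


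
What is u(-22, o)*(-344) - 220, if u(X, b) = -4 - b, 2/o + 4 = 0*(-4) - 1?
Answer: 5092/5 ≈ 1018.4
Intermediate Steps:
o = -2/5 (o = 2/(-4 + (0*(-4) - 1)) = 2/(-4 + (0 - 1)) = 2/(-4 - 1) = 2/(-5) = 2*(-1/5) = -2/5 ≈ -0.40000)
u(-22, o)*(-344) - 220 = (-4 - 1*(-2/5))*(-344) - 220 = (-4 + 2/5)*(-344) - 220 = -18/5*(-344) - 220 = 6192/5 - 220 = 5092/5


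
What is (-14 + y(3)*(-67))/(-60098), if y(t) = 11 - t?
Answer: 275/30049 ≈ 0.0091517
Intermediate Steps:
(-14 + y(3)*(-67))/(-60098) = (-14 + (11 - 1*3)*(-67))/(-60098) = (-14 + (11 - 3)*(-67))*(-1/60098) = (-14 + 8*(-67))*(-1/60098) = (-14 - 536)*(-1/60098) = -550*(-1/60098) = 275/30049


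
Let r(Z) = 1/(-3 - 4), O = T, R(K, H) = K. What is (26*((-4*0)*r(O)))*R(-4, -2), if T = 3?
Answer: 0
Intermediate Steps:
O = 3
r(Z) = -1/7 (r(Z) = 1/(-7) = -1/7)
(26*((-4*0)*r(O)))*R(-4, -2) = (26*(-4*0*(-1/7)))*(-4) = (26*(0*(-1/7)))*(-4) = (26*0)*(-4) = 0*(-4) = 0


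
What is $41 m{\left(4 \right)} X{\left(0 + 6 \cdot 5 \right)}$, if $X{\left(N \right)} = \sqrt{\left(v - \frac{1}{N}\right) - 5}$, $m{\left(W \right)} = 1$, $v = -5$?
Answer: $\frac{41 i \sqrt{9030}}{30} \approx 129.87 i$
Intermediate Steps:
$X{\left(N \right)} = \sqrt{-10 - \frac{1}{N}}$ ($X{\left(N \right)} = \sqrt{\left(-5 - \frac{1}{N}\right) - 5} = \sqrt{-10 - \frac{1}{N}}$)
$41 m{\left(4 \right)} X{\left(0 + 6 \cdot 5 \right)} = 41 \cdot 1 \sqrt{-10 - \frac{1}{0 + 6 \cdot 5}} = 41 \sqrt{-10 - \frac{1}{0 + 30}} = 41 \sqrt{-10 - \frac{1}{30}} = 41 \sqrt{- \frac{301}{30}} = 41 \frac{i \sqrt{9030}}{30} = \frac{41 i \sqrt{9030}}{30}$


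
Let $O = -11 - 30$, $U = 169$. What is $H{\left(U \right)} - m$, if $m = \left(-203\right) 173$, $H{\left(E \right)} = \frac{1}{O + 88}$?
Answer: $\frac{1650594}{47} \approx 35119.0$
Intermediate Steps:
$O = -41$ ($O = -11 - 30 = -41$)
$H{\left(E \right)} = \frac{1}{47}$ ($H{\left(E \right)} = \frac{1}{-41 + 88} = \frac{1}{47}$)
$m = -35119$
$H{\left(U \right)} - m = \frac{1}{47} - -35119 = \frac{1}{47} + 35119 = \frac{1650594}{47}$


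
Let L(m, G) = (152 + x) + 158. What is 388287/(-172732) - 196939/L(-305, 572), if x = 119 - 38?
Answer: -34169487565/67538212 ≈ -505.93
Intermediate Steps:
x = 81
L(m, G) = 391 (L(m, G) = (152 + 81) + 158 = 233 + 158 = 391)
388287/(-172732) - 196939/L(-305, 572) = 388287/(-172732) - 196939/391 = 388287*(-1/172732) - 196939*1/391 = -388287/172732 - 196939/391 = -34169487565/67538212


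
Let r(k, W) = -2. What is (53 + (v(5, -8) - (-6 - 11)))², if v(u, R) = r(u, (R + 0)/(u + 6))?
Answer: 4624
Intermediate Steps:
v(u, R) = -2
(53 + (v(5, -8) - (-6 - 11)))² = (53 + (-2 - (-6 - 11)))² = (53 + (-2 - 1*(-17)))² = (53 + (-2 + 17))² = (53 + 15)² = 68² = 4624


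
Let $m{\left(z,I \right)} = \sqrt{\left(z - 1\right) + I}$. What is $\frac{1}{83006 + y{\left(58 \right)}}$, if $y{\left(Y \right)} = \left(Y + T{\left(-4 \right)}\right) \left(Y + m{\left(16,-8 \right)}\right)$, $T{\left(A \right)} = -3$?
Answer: $\frac{7836}{675429931} - \frac{5 \sqrt{7}}{675429931} \approx 1.1582 \cdot 10^{-5}$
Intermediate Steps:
$m{\left(z,I \right)} = \sqrt{-1 + I + z}$ ($m{\left(z,I \right)} = \sqrt{\left(-1 + z\right) + I} = \sqrt{-1 + I + z}$)
$y{\left(Y \right)} = \left(-3 + Y\right) \left(Y + \sqrt{7}\right)$ ($y{\left(Y \right)} = \left(Y - 3\right) \left(Y + \sqrt{-1 - 8 + 16}\right) = \left(-3 + Y\right) \left(Y + \sqrt{7}\right)$)
$\frac{1}{83006 + y{\left(58 \right)}} = \frac{1}{83006 + \left(58^{2} - 174 - 3 \sqrt{7} + 58 \sqrt{7}\right)} = \frac{1}{83006 + \left(3364 - 174 - 3 \sqrt{7} + 58 \sqrt{7}\right)} = \frac{1}{83006 + \left(3190 + 55 \sqrt{7}\right)} = \frac{1}{86196 + 55 \sqrt{7}}$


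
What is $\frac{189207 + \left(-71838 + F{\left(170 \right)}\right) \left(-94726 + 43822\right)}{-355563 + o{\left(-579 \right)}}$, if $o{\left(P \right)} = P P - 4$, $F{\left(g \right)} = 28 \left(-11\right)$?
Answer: $- \frac{3672709191}{20326} \approx -1.8069 \cdot 10^{5}$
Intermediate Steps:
$F{\left(g \right)} = -308$
$o{\left(P \right)} = -4 + P^{2}$ ($o{\left(P \right)} = P^{2} - 4 = -4 + P^{2}$)
$\frac{189207 + \left(-71838 + F{\left(170 \right)}\right) \left(-94726 + 43822\right)}{-355563 + o{\left(-579 \right)}} = \frac{189207 + \left(-71838 - 308\right) \left(-94726 + 43822\right)}{-355563 - \left(4 - \left(-579\right)^{2}\right)} = \frac{189207 - -3672519984}{-355563 + \left(-4 + 335241\right)} = \frac{189207 + 3672519984}{-355563 + 335237} = \frac{3672709191}{-20326} = 3672709191 \left(- \frac{1}{20326}\right) = - \frac{3672709191}{20326}$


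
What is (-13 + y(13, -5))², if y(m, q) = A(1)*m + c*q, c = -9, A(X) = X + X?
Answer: 3364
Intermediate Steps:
A(X) = 2*X
y(m, q) = -9*q + 2*m (y(m, q) = (2*1)*m - 9*q = 2*m - 9*q = -9*q + 2*m)
(-13 + y(13, -5))² = (-13 + (-9*(-5) + 2*13))² = (-13 + (45 + 26))² = (-13 + 71)² = 58² = 3364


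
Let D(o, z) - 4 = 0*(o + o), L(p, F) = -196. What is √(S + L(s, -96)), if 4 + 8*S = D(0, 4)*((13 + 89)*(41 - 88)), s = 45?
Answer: I*√10374/2 ≈ 50.926*I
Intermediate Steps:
D(o, z) = 4 (D(o, z) = 4 + 0*(o + o) = 4 + 0*(2*o) = 4 + 0 = 4)
S = -4795/2 (S = -½ + (4*((13 + 89)*(41 - 88)))/8 = -½ + (4*(102*(-47)))/8 = -½ + (4*(-4794))/8 = -½ + (⅛)*(-19176) = -½ - 2397 = -4795/2 ≈ -2397.5)
√(S + L(s, -96)) = √(-4795/2 - 196) = √(-5187/2) = I*√10374/2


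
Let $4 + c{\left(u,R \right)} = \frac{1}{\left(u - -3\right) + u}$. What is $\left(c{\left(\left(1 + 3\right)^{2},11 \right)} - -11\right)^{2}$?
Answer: $\frac{60516}{1225} \approx 49.401$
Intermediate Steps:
$c{\left(u,R \right)} = -4 + \frac{1}{3 + 2 u}$ ($c{\left(u,R \right)} = -4 + \frac{1}{\left(u - -3\right) + u} = -4 + \frac{1}{\left(u + 3\right) + u} = -4 + \frac{1}{\left(3 + u\right) + u} = -4 + \frac{1}{3 + 2 u}$)
$\left(c{\left(\left(1 + 3\right)^{2},11 \right)} - -11\right)^{2} = \left(\frac{-11 - 8 \left(1 + 3\right)^{2}}{3 + 2 \left(1 + 3\right)^{2}} - -11\right)^{2} = \left(\frac{-11 - 8 \cdot 4^{2}}{3 + 2 \cdot 4^{2}} + \left(-11 + 22\right)\right)^{2} = \left(\frac{-11 - 128}{3 + 2 \cdot 16} + 11\right)^{2} = \left(\frac{-11 - 128}{3 + 32} + 11\right)^{2} = \left(\frac{1}{35} \left(-139\right) + 11\right)^{2} = \left(- \frac{139}{35} + 11\right)^{2} = \left(\frac{246}{35}\right)^{2} = \frac{60516}{1225}$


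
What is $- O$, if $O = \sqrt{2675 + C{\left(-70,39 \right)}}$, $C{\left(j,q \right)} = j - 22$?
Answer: $- 3 \sqrt{287} \approx -50.823$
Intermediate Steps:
$C{\left(j,q \right)} = -22 + j$ ($C{\left(j,q \right)} = j - 22 = -22 + j$)
$O = 3 \sqrt{287}$ ($O = \sqrt{2675 - 92} = \sqrt{2583} = 3 \sqrt{287} \approx 50.823$)
$- O = - 3 \sqrt{287}$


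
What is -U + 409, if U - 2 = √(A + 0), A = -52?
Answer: 407 - 2*I*√13 ≈ 407.0 - 7.2111*I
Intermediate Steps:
U = 2 + 2*I*√13 (U = 2 + √(-52 + 0) = 2 + √(-52) = 2 + 2*I*√13 ≈ 2.0 + 7.2111*I)
-U + 409 = -(2 + 2*I*√13) + 409 = (-2 - 2*I*√13) + 409 = 407 - 2*I*√13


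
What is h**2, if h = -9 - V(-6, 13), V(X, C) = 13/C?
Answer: 100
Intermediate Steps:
h = -10 (h = -9 - 13/13 = -9 - 1*1 = -9 - 1 = -10)
h**2 = (-10)**2 = 100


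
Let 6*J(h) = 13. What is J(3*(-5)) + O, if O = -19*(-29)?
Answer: 3319/6 ≈ 553.17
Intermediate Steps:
J(h) = 13/6 (J(h) = (⅙)*13 = 13/6)
O = 551
J(3*(-5)) + O = 13/6 + 551 = 3319/6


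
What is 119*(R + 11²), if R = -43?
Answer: 9282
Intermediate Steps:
119*(R + 11²) = 119*(-43 + 11²) = 119*(-43 + 121) = 119*78 = 9282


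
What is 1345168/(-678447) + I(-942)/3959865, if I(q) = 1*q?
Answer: -7687334458/3876707835 ≈ -1.9830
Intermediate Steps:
I(q) = q
1345168/(-678447) + I(-942)/3959865 = 1345168/(-678447) - 942/3959865 = 1345168*(-1/678447) - 942*1/3959865 = -122288/61677 - 314/1319955 = -7687334458/3876707835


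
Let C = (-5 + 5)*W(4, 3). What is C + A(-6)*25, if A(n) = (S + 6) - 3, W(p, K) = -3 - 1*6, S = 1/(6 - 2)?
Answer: 325/4 ≈ 81.250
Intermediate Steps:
S = ¼ (S = 1/4 = ¼ ≈ 0.25000)
W(p, K) = -9 (W(p, K) = -3 - 6 = -9)
A(n) = 13/4 (A(n) = (¼ + 6) - 3 = 25/4 - 3 = 13/4)
C = 0 (C = (-5 + 5)*(-9) = 0*(-9) = 0)
C + A(-6)*25 = 0 + (13/4)*25 = 0 + 325/4 = 325/4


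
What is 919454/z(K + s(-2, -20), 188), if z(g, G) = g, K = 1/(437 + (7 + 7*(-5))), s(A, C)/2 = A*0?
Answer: 376056686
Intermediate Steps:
s(A, C) = 0 (s(A, C) = 2*(A*0) = 2*0 = 0)
K = 1/409 (K = 1/(437 + (7 - 35)) = 1/(437 - 28) = 1/409 ≈ 0.0024450)
919454/z(K + s(-2, -20), 188) = 919454/(1/409 + 0) = 919454/(1/409) = 919454*409 = 376056686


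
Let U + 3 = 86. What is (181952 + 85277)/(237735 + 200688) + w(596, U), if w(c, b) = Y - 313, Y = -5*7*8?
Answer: -259717610/438423 ≈ -592.39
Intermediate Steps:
U = 83 (U = -3 + 86 = 83)
Y = -280 (Y = -35*8 = -280)
w(c, b) = -593 (w(c, b) = -280 - 313 = -593)
(181952 + 85277)/(237735 + 200688) + w(596, U) = (181952 + 85277)/(237735 + 200688) - 593 = 267229/438423 - 593 = -259717610/438423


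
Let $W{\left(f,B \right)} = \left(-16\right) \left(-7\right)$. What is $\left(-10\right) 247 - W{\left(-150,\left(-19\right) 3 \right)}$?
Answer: $-2582$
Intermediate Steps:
$W{\left(f,B \right)} = 112$
$\left(-10\right) 247 - W{\left(-150,\left(-19\right) 3 \right)} = \left(-10\right) 247 - 112 = -2470 - 112 = -2582$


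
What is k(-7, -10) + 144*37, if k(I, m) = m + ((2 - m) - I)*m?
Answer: 5128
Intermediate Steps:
k(I, m) = m + m*(2 - I - m) (k(I, m) = m + (2 - I - m)*m = m + m*(2 - I - m))
k(-7, -10) + 144*37 = -10*(3 - 1*(-7) - 1*(-10)) + 144*37 = -10*(3 + 7 + 10) + 5328 = -10*20 + 5328 = -200 + 5328 = 5128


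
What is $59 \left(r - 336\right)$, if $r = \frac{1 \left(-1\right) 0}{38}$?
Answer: $-19824$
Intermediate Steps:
$r = 0$ ($r = \left(-1\right) 0 \cdot \frac{1}{38} = 0 \cdot \frac{1}{38} = 0$)
$59 \left(r - 336\right) = 59 \left(0 - 336\right) = 59 \left(-336\right) = -19824$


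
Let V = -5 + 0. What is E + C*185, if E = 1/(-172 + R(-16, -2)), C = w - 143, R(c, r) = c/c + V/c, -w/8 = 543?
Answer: -2266989461/2731 ≈ -8.3010e+5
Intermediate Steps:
w = -4344 (w = -8*543 = -4344)
V = -5
R(c, r) = 1 - 5/c (R(c, r) = c/c - 5/c = 1 - 5/c)
C = -4487 (C = -4344 - 143 = -4487)
E = -16/2731 (E = 1/(-172 + (-5 - 16)/(-16)) = 1/(-172 - 1/16*(-21)) = 1/(-172 + 21/16) = 1/(-2731/16) = -16/2731 ≈ -0.0058587)
E + C*185 = -16/2731 - 4487*185 = -16/2731 - 830095 = -2266989461/2731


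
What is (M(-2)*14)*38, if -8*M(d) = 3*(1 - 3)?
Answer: 399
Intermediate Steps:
M(d) = ¾ (M(d) = -3*(1 - 3)/8 = -3*(-2)/8 = -⅛*(-6) = ¾)
(M(-2)*14)*38 = ((¾)*14)*38 = (21/2)*38 = 399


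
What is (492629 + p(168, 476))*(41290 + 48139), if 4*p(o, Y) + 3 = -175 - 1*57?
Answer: 176200259549/4 ≈ 4.4050e+10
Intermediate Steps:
p(o, Y) = -235/4 (p(o, Y) = -¾ + (-175 - 1*57)/4 = -¾ + (-175 - 57)/4 = -¾ + (¼)*(-232) = -¾ - 58 = -235/4)
(492629 + p(168, 476))*(41290 + 48139) = (492629 - 235/4)*(41290 + 48139) = (1970281/4)*89429 = 176200259549/4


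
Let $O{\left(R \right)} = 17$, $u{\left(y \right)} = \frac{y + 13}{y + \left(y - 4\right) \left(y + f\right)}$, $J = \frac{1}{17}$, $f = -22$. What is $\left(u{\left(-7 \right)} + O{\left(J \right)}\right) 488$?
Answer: $\frac{107970}{13} \approx 8305.4$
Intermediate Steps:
$J = \frac{1}{17} \approx 0.058824$
$u{\left(y \right)} = \frac{13 + y}{y + \left(-22 + y\right) \left(-4 + y\right)}$ ($u{\left(y \right)} = \frac{y + 13}{y + \left(y - 4\right) \left(y - 22\right)} = \frac{13 + y}{y + \left(-4 + y\right) \left(-22 + y\right)} = \frac{13 + y}{y + \left(-22 + y\right) \left(-4 + y\right)}$)
$\left(u{\left(-7 \right)} + O{\left(J \right)}\right) 488 = \left(\frac{13 - 7}{88 + \left(-7\right)^{2} - -175} + 17\right) 488 = \left(\frac{1}{88 + 49 + 175} \cdot 6 + 17\right) 488 = \left(\frac{1}{312} \cdot 6 + 17\right) 488 = \left(\frac{1}{52} + 17\right) 488 = \frac{885}{52} \cdot 488 = \frac{107970}{13}$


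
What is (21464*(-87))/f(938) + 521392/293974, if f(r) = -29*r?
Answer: 4854659876/68936903 ≈ 70.422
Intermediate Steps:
(21464*(-87))/f(938) + 521392/293974 = (21464*(-87))/((-29*938)) + 521392/293974 = -1867368/(-27202) + 521392*(1/293974) = -1867368*(-1/27202) + 260696/146987 = 32196/469 + 260696/146987 = 4854659876/68936903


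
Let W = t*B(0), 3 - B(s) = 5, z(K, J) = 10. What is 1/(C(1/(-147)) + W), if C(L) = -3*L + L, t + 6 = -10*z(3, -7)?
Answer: 147/31166 ≈ 0.0047167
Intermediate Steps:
B(s) = -2 (B(s) = 3 - 1*5 = 3 - 5 = -2)
t = -106 (t = -6 - 10*10 = -6 - 100 = -106)
C(L) = -2*L
W = 212 (W = -106*(-2) = 212)
1/(C(1/(-147)) + W) = 1/(-2/(-147) + 212) = 1/(-2*(-1/147) + 212) = 1/(2/147 + 212) = 1/(31166/147) = 147/31166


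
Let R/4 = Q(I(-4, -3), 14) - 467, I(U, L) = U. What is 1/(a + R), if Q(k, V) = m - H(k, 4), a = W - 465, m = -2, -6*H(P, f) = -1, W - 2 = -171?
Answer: -3/7532 ≈ -0.00039830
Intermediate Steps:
W = -169 (W = 2 - 171 = -169)
H(P, f) = 1/6 (H(P, f) = -1/6*(-1) = 1/6)
a = -634 (a = -169 - 465 = -634)
Q(k, V) = -13/6 (Q(k, V) = -2 - 1*1/6 = -2 - 1/6 = -13/6)
R = -5630/3 (R = 4*(-13/6 - 467) = 4*(-2815/6) = -5630/3 ≈ -1876.7)
1/(a + R) = 1/(-634 - 5630/3) = 1/(-7532/3) = -3/7532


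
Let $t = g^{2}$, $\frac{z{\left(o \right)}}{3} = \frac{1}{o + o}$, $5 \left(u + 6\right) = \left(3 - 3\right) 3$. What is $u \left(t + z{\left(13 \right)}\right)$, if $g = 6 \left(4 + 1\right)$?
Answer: $- \frac{70209}{13} \approx -5400.7$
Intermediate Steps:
$u = -6$ ($u = -6 + \frac{\left(3 - 3\right) 3}{5} = -6 + \frac{0 \cdot 3}{5} = -6 + \frac{1}{5} \cdot 0 = -6 + 0 = -6$)
$g = 30$ ($g = 6 \cdot 5 = 30$)
$z{\left(o \right)} = \frac{3}{2 o}$ ($z{\left(o \right)} = \frac{3}{o + o} = \frac{3}{2 o}$)
$t = 900$ ($t = 30^{2} = 900$)
$u \left(t + z{\left(13 \right)}\right) = - 6 \left(900 + \frac{3}{2 \cdot 13}\right) = - 6 \left(900 + \frac{3}{2} \cdot \frac{1}{13}\right) = - 6 \left(900 + \frac{3}{26}\right) = \left(-6\right) \frac{23403}{26} = - \frac{70209}{13}$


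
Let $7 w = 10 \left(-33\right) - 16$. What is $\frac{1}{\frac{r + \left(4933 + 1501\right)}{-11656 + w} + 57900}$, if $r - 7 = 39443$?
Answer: $\frac{40969}{2371944506} \approx 1.7272 \cdot 10^{-5}$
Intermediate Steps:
$r = 39450$ ($r = 7 + 39443 = 39450$)
$w = - \frac{346}{7}$ ($w = \frac{10 \left(-33\right) - 16}{7} = \frac{-330 - 16}{7} = \frac{1}{7} \left(-346\right) = - \frac{346}{7} \approx -49.429$)
$\frac{1}{\frac{r + \left(4933 + 1501\right)}{-11656 + w} + 57900} = \frac{1}{\frac{39450 + \left(4933 + 1501\right)}{-11656 - \frac{346}{7}} + 57900} = \frac{1}{\frac{39450 + 6434}{- \frac{81938}{7}} + 57900} = \frac{1}{45884 \left(- \frac{7}{81938}\right) + 57900} = \frac{1}{- \frac{160594}{40969} + 57900} = \frac{1}{\frac{2371944506}{40969}} = \frac{40969}{2371944506}$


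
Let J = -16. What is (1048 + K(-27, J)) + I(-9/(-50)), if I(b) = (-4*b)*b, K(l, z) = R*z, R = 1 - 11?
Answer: 754919/625 ≈ 1207.9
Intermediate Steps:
R = -10
K(l, z) = -10*z
I(b) = -4*b**2
(1048 + K(-27, J)) + I(-9/(-50)) = (1048 - 10*(-16)) - 4*(-9/(-50))**2 = (1048 + 160) - 4*(-9*(-1/50))**2 = 1208 - 4*(9/50)**2 = 1208 - 4*81/2500 = 1208 - 81/625 = 754919/625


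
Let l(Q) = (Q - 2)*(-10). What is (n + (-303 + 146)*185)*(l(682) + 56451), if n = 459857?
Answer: 21390246612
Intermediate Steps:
l(Q) = 20 - 10*Q (l(Q) = (-2 + Q)*(-10) = 20 - 10*Q)
(n + (-303 + 146)*185)*(l(682) + 56451) = (459857 + (-303 + 146)*185)*((20 - 10*682) + 56451) = (459857 - 157*185)*((20 - 6820) + 56451) = (459857 - 29045)*(-6800 + 56451) = 430812*49651 = 21390246612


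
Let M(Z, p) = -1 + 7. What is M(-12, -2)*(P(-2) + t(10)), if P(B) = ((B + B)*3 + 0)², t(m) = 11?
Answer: 930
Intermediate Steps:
M(Z, p) = 6
P(B) = 36*B² (P(B) = ((2*B)*3 + 0)² = (6*B + 0)² = (6*B)² = 36*B²)
M(-12, -2)*(P(-2) + t(10)) = 6*(36*(-2)² + 11) = 6*(36*4 + 11) = 6*(144 + 11) = 6*155 = 930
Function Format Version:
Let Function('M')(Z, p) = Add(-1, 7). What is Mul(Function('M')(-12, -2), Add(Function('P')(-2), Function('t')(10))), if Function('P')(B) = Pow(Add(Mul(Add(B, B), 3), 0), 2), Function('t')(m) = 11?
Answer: 930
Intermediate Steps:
Function('M')(Z, p) = 6
Function('P')(B) = Mul(36, Pow(B, 2)) (Function('P')(B) = Pow(Add(Mul(Mul(2, B), 3), 0), 2) = Pow(Add(Mul(6, B), 0), 2) = Pow(Mul(6, B), 2) = Mul(36, Pow(B, 2)))
Mul(Function('M')(-12, -2), Add(Function('P')(-2), Function('t')(10))) = Mul(6, Add(Mul(36, Pow(-2, 2)), 11)) = Mul(6, Add(Mul(36, 4), 11)) = Mul(6, Add(144, 11)) = Mul(6, 155) = 930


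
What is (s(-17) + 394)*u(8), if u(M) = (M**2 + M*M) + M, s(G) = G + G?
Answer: 48960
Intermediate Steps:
s(G) = 2*G
u(M) = M + 2*M**2 (u(M) = (M**2 + M**2) + M = 2*M**2 + M = M + 2*M**2)
(s(-17) + 394)*u(8) = (2*(-17) + 394)*(8*(1 + 2*8)) = (-34 + 394)*(8*(1 + 16)) = 360*(8*17) = 360*136 = 48960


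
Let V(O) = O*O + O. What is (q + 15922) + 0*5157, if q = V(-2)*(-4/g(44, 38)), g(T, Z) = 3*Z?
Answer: 907550/57 ≈ 15922.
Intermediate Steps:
V(O) = O + O**2 (V(O) = O**2 + O = O + O**2)
q = -4/57 (q = (-2*(1 - 2))*(-4/(3*38)) = (-2*(-1))*(-4/114) = 2*(-4*1/114) = 2*(-2/57) = -4/57 ≈ -0.070175)
(q + 15922) + 0*5157 = (-4/57 + 15922) + 0*5157 = 907550/57 + 0 = 907550/57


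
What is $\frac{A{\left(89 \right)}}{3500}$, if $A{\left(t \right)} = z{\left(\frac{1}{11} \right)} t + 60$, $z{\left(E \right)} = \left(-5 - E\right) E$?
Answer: $\frac{569}{105875} \approx 0.0053743$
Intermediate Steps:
$z{\left(E \right)} = E \left(-5 - E\right)$
$A{\left(t \right)} = 60 - \frac{56 t}{121}$ ($A{\left(t \right)} = - \frac{5 + \frac{1}{11}}{11} t + 60 = \left(-1\right) \frac{1}{11} \left(5 + \frac{1}{11}\right) t + 60 = \left(-1\right) \frac{1}{11} \cdot \frac{56}{11} t + 60 = - \frac{56 t}{121} + 60 = 60 - \frac{56 t}{121}$)
$\frac{A{\left(89 \right)}}{3500} = \frac{60 - \frac{4984}{121}}{3500} = \left(60 - \frac{4984}{121}\right) \frac{1}{3500} = \frac{2276}{121} \cdot \frac{1}{3500} = \frac{569}{105875}$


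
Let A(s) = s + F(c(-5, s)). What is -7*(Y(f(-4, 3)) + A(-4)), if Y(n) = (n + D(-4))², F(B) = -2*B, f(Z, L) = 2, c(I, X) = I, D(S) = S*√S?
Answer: 378 + 224*I ≈ 378.0 + 224.0*I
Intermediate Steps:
D(S) = S^(3/2)
Y(n) = (n - 8*I)² (Y(n) = (n + (-4)^(3/2))² = (n - 8*I)²)
A(s) = 10 + s (A(s) = s - 2*(-5) = s + 10 = 10 + s)
-7*(Y(f(-4, 3)) + A(-4)) = -7*((2 - 8*I)² + (10 - 4)) = -7*((2 - 8*I)² + 6) = -7*(6 + (2 - 8*I)²) = -42 - 7*(2 - 8*I)²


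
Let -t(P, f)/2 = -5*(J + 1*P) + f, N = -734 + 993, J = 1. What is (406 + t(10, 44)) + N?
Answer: 687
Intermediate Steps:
N = 259
t(P, f) = 10 - 2*f + 10*P (t(P, f) = -2*(-5*(1 + 1*P) + f) = -2*(-5*(1 + P) + f) = -2*((-5 - 5*P) + f) = -2*(-5 + f - 5*P) = 10 - 2*f + 10*P)
(406 + t(10, 44)) + N = (406 + (10 - 2*44 + 10*10)) + 259 = (406 + (10 - 88 + 100)) + 259 = (406 + 22) + 259 = 428 + 259 = 687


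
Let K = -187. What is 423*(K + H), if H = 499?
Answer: 131976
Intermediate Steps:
423*(K + H) = 423*(-187 + 499) = 423*312 = 131976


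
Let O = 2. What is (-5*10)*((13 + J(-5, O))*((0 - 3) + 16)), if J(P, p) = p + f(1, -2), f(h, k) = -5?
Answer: -6500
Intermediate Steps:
J(P, p) = -5 + p (J(P, p) = p - 5 = -5 + p)
(-5*10)*((13 + J(-5, O))*((0 - 3) + 16)) = (-5*10)*((13 + (-5 + 2))*((0 - 3) + 16)) = -50*(13 - 3)*(-3 + 16) = -500*13 = -50*130 = -6500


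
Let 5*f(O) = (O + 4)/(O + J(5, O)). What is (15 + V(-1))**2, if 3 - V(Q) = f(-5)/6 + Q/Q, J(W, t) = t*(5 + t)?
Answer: 6497401/22500 ≈ 288.77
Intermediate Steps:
f(O) = (4 + O)/(5*(O + O*(5 + O))) (f(O) = ((O + 4)/(O + O*(5 + O)))/5 = ((4 + O)/(O + O*(5 + O)))/5 = (4 + O)/(5*(O + O*(5 + O))))
V(Q) = 299/150 (V(Q) = 3 - (((1/5)*(4 - 5)/(-5*(6 - 5)))/6 + Q/Q) = 3 - (((1/5)*(-1/5)*(-1)/1)*(1/6) + 1) = 3 - (((1/5)*(-1/5)*1*(-1))*(1/6) + 1) = 3 - ((1/25)*(1/6) + 1) = 3 - (1/150 + 1) = 3 - 1*151/150 = 3 - 151/150 = 299/150)
(15 + V(-1))**2 = (15 + 299/150)**2 = (2549/150)**2 = 6497401/22500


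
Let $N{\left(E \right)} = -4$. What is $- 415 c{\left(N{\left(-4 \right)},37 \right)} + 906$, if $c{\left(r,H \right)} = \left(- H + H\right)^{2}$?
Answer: $906$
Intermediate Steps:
$c{\left(r,H \right)} = 0$ ($c{\left(r,H \right)} = 0^{2} = 0$)
$- 415 c{\left(N{\left(-4 \right)},37 \right)} + 906 = \left(-415\right) 0 + 906 = 0 + 906 = 906$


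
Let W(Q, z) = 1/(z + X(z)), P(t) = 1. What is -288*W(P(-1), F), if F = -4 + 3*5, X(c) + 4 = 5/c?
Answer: -1584/41 ≈ -38.634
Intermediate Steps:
X(c) = -4 + 5/c
F = 11 (F = -4 + 15 = 11)
W(Q, z) = 1/(-4 + z + 5/z) (W(Q, z) = 1/(z + (-4 + 5/z)) = 1/(-4 + z + 5/z))
-288*W(P(-1), F) = -3168/(5 + 11*(-4 + 11)) = -3168/(5 + 11*7) = -3168/(5 + 77) = -3168/82 = -288*11/82 = -1584/41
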